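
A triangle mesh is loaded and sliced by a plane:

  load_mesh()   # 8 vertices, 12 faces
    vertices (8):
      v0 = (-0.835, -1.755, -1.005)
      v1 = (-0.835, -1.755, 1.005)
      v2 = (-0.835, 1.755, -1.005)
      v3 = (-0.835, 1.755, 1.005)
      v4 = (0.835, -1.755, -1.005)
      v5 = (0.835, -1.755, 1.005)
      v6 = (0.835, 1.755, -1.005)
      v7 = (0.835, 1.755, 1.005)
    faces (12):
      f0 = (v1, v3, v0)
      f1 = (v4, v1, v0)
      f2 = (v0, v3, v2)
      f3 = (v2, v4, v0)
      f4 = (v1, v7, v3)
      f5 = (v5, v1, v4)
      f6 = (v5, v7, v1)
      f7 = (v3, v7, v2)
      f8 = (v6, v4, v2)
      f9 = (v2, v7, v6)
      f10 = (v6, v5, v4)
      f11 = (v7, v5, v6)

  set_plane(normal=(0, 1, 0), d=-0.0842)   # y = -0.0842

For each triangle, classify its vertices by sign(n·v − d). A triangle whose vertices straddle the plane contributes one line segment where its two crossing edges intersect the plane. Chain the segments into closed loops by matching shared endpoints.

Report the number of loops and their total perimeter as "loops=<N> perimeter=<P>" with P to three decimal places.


loops=1 perimeter=7.360

Straddling triangles (8 of 12):
  (v1,v3,v0) [-+-] → (-0.835, -0.0842, 1.005)–(-0.835, -0.0842, -0.0482171)  len=1.0532
  (v0,v3,v2) [-++] → (-0.835, -0.0842, -0.0482171)–(-0.835, -0.0842, -1.005)  len=0.9568
  (v2,v4,v0) [+--] → (0.040061, -0.0842, -1.005)–(-0.835, -0.0842, -1.005)  len=0.8751
  (v1,v7,v3) [-++] → (-0.040061, -0.0842, 1.005)–(-0.835, -0.0842, 1.005)  len=0.7949
  (v5,v7,v1) [-+-] → (0.835, -0.0842, 1.005)–(-0.040061, -0.0842, 1.005)  len=0.8751
  (v6,v4,v2) [+-+] → (0.835, -0.0842, -1.005)–(0.040061, -0.0842, -1.005)  len=0.7949
  (v6,v5,v4) [+--] → (0.835, -0.0842, 0.0482171)–(0.835, -0.0842, -1.005)  len=1.0532
  (v7,v5,v6) [+-+] → (0.835, -0.0842, 1.005)–(0.835, -0.0842, 0.0482171)  len=0.9568

Chained into 1 loop(s):
  loop 1: 8 segments, perimeter = 7.3600
Total perimeter = 7.360


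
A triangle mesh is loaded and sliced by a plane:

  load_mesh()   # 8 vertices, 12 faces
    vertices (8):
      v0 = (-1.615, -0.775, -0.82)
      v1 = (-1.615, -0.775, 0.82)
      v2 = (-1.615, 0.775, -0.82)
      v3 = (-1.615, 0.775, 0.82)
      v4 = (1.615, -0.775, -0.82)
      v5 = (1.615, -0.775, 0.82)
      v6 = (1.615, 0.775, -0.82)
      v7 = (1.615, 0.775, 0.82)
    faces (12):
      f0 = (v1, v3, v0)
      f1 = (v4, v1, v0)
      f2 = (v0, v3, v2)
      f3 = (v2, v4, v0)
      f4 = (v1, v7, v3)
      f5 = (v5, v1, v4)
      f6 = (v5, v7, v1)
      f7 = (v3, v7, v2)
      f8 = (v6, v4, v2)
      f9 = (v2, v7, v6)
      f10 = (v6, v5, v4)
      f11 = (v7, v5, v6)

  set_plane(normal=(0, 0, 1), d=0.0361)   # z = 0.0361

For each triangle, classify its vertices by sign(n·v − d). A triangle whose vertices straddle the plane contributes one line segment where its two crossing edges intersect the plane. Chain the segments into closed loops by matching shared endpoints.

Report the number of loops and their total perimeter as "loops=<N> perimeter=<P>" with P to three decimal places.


loops=1 perimeter=9.560

Straddling triangles (8 of 12):
  (v1,v3,v0) [++-] → (-1.615, 0.0341189, 0.0361)–(-1.615, -0.775, 0.0361)  len=0.8091
  (v4,v1,v0) [-+-] → (-0.0710994, -0.775, 0.0361)–(-1.615, -0.775, 0.0361)  len=1.5439
  (v0,v3,v2) [-+-] → (-1.615, 0.0341189, 0.0361)–(-1.615, 0.775, 0.0361)  len=0.7409
  (v5,v1,v4) [++-] → (-0.0710994, -0.775, 0.0361)–(1.615, -0.775, 0.0361)  len=1.6861
  (v3,v7,v2) [++-] → (0.0710994, 0.775, 0.0361)–(-1.615, 0.775, 0.0361)  len=1.6861
  (v2,v7,v6) [-+-] → (0.0710994, 0.775, 0.0361)–(1.615, 0.775, 0.0361)  len=1.5439
  (v6,v5,v4) [-+-] → (1.615, -0.0341189, 0.0361)–(1.615, -0.775, 0.0361)  len=0.7409
  (v7,v5,v6) [++-] → (1.615, -0.0341189, 0.0361)–(1.615, 0.775, 0.0361)  len=0.8091

Chained into 1 loop(s):
  loop 1: 8 segments, perimeter = 9.5600
Total perimeter = 9.560


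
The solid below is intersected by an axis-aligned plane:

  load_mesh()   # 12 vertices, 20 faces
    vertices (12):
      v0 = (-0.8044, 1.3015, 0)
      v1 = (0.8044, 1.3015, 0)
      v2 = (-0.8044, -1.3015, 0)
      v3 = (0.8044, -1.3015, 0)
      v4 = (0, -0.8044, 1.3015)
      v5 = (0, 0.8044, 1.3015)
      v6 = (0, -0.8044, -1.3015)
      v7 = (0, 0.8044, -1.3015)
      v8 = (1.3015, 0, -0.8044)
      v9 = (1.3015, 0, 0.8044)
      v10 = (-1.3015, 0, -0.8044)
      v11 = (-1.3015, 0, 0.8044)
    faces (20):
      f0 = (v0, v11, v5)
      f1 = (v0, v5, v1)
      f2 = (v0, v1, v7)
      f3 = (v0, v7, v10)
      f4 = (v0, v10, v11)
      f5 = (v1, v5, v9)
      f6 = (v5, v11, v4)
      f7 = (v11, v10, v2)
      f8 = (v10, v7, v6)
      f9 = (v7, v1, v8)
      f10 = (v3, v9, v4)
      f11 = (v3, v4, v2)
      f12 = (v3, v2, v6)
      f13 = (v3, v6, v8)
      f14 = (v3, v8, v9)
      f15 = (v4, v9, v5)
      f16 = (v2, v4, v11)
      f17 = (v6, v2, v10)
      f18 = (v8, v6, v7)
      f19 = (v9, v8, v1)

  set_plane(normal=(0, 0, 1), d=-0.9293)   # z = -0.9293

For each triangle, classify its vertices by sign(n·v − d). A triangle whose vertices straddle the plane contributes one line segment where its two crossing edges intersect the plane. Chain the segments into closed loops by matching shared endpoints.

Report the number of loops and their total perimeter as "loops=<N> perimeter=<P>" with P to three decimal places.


Straddling triangles (8 of 20):
  (v0,v1,v7) [++-] → (0.23004, 0.94656, -0.9293)–(-0.23004, 0.94656, -0.9293)  len=0.4601
  (v0,v7,v10) [+-+] → (-0.23004, 0.94656, -0.9293)–(-0.974489, 0.202111, -0.9293)  len=1.0528
  (v10,v7,v6) [+--] → (-0.974489, 0.202111, -0.9293)–(-0.974489, -0.202111, -0.9293)  len=0.4042
  (v7,v1,v8) [-++] → (0.23004, 0.94656, -0.9293)–(0.974489, 0.202111, -0.9293)  len=1.0528
  (v3,v2,v6) [++-] → (-0.23004, -0.94656, -0.9293)–(0.23004, -0.94656, -0.9293)  len=0.4601
  (v3,v6,v8) [+-+] → (0.23004, -0.94656, -0.9293)–(0.974489, -0.202111, -0.9293)  len=1.0528
  (v6,v2,v10) [-++] → (-0.23004, -0.94656, -0.9293)–(-0.974489, -0.202111, -0.9293)  len=1.0528
  (v8,v6,v7) [+--] → (0.974489, -0.202111, -0.9293)–(0.974489, 0.202111, -0.9293)  len=0.4042

Chained into 1 loop(s):
  loop 1: 8 segments, perimeter = 5.9398
Total perimeter = 5.940

loops=1 perimeter=5.940


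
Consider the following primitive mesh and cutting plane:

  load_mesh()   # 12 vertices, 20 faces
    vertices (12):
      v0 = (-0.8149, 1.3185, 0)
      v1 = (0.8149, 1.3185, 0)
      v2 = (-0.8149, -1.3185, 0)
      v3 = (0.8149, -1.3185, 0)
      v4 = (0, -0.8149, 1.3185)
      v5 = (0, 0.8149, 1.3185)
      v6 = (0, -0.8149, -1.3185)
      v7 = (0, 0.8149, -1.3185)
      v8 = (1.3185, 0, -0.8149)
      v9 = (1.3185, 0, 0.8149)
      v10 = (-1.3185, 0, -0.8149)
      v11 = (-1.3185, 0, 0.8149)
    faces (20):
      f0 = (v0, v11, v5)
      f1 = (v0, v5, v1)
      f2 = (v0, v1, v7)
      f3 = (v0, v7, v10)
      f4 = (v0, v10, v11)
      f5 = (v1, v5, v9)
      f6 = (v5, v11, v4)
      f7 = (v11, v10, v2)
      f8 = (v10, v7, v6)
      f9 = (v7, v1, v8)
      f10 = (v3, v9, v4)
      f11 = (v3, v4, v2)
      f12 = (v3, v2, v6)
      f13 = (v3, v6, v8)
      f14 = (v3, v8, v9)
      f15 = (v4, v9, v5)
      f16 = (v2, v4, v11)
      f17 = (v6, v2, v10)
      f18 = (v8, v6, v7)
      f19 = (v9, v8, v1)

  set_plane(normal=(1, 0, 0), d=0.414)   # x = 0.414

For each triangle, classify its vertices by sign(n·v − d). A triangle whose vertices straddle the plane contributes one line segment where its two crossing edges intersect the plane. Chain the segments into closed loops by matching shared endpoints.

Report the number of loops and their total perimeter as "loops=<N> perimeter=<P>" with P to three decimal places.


Straddling triangles (10 of 20):
  (v0,v5,v1) [--+] → (0.414, 1.07075, 0.648652)–(0.414, 1.3185, 0)  len=0.6944
  (v0,v1,v7) [-+-] → (0.414, 1.3185, 0)–(0.414, 1.07075, -0.648652)  len=0.6944
  (v1,v5,v9) [+-+] → (0.414, 1.07075, 0.648652)–(0.414, 0.559027, 1.16037)  len=0.7237
  (v7,v1,v8) [-++] → (0.414, 1.07075, -0.648652)–(0.414, 0.559027, -1.16037)  len=0.7237
  (v3,v9,v4) [++-] → (0.414, -0.559027, 1.16037)–(0.414, -1.07075, 0.648652)  len=0.7237
  (v3,v4,v2) [+--] → (0.414, -1.07075, 0.648652)–(0.414, -1.3185, 0)  len=0.6944
  (v3,v2,v6) [+--] → (0.414, -1.3185, 0)–(0.414, -1.07075, -0.648652)  len=0.6944
  (v3,v6,v8) [+-+] → (0.414, -1.07075, -0.648652)–(0.414, -0.559027, -1.16037)  len=0.7237
  (v4,v9,v5) [-+-] → (0.414, -0.559027, 1.16037)–(0.414, 0.559027, 1.16037)  len=1.1181
  (v8,v6,v7) [+--] → (0.414, -0.559027, -1.16037)–(0.414, 0.559027, -1.16037)  len=1.1181

Chained into 1 loop(s):
  loop 1: 10 segments, perimeter = 7.9083
Total perimeter = 7.908

loops=1 perimeter=7.908


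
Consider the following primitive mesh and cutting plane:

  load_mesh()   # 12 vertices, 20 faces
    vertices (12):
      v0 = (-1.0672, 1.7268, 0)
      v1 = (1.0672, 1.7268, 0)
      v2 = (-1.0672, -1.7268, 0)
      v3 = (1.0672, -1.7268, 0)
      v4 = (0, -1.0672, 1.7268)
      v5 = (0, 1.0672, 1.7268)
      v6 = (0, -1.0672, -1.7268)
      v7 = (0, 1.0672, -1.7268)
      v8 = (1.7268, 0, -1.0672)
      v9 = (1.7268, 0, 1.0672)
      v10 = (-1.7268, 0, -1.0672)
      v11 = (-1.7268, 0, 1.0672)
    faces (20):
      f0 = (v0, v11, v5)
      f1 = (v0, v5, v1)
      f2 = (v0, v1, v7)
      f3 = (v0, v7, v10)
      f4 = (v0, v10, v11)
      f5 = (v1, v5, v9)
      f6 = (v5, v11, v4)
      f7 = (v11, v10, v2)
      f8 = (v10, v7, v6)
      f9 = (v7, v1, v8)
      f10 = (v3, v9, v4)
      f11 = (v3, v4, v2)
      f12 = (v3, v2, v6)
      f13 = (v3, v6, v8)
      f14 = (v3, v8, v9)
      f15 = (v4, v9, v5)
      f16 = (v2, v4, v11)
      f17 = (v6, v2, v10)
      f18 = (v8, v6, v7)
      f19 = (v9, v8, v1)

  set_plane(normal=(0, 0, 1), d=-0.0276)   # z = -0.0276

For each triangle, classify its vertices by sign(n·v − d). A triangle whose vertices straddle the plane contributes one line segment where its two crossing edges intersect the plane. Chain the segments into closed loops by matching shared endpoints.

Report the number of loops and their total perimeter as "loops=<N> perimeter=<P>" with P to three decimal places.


loops=1 perimeter=11.596

Straddling triangles (10 of 20):
  (v0,v1,v7) [++-] → (1.05014, 1.71626, -0.0276)–(-1.05014, 1.71626, -0.0276)  len=2.1003
  (v0,v7,v10) [+--] → (-1.05014, 1.71626, -0.0276)–(-1.08426, 1.68214, -0.0276)  len=0.0482
  (v0,v10,v11) [+-+] → (-1.08426, 1.68214, -0.0276)–(-1.7268, 0, -0.0276)  len=1.8007
  (v11,v10,v2) [+-+] → (-1.7268, 0, -0.0276)–(-1.08426, -1.68214, -0.0276)  len=1.8007
  (v7,v1,v8) [-+-] → (1.05014, 1.71626, -0.0276)–(1.08426, 1.68214, -0.0276)  len=0.0482
  (v3,v2,v6) [++-] → (-1.05014, -1.71626, -0.0276)–(1.05014, -1.71626, -0.0276)  len=2.1003
  (v3,v6,v8) [+--] → (1.05014, -1.71626, -0.0276)–(1.08426, -1.68214, -0.0276)  len=0.0482
  (v3,v8,v9) [+-+] → (1.08426, -1.68214, -0.0276)–(1.7268, 0, -0.0276)  len=1.8007
  (v6,v2,v10) [-+-] → (-1.05014, -1.71626, -0.0276)–(-1.08426, -1.68214, -0.0276)  len=0.0482
  (v9,v8,v1) [+-+] → (1.7268, 0, -0.0276)–(1.08426, 1.68214, -0.0276)  len=1.8007

Chained into 1 loop(s):
  loop 1: 10 segments, perimeter = 11.5963
Total perimeter = 11.596


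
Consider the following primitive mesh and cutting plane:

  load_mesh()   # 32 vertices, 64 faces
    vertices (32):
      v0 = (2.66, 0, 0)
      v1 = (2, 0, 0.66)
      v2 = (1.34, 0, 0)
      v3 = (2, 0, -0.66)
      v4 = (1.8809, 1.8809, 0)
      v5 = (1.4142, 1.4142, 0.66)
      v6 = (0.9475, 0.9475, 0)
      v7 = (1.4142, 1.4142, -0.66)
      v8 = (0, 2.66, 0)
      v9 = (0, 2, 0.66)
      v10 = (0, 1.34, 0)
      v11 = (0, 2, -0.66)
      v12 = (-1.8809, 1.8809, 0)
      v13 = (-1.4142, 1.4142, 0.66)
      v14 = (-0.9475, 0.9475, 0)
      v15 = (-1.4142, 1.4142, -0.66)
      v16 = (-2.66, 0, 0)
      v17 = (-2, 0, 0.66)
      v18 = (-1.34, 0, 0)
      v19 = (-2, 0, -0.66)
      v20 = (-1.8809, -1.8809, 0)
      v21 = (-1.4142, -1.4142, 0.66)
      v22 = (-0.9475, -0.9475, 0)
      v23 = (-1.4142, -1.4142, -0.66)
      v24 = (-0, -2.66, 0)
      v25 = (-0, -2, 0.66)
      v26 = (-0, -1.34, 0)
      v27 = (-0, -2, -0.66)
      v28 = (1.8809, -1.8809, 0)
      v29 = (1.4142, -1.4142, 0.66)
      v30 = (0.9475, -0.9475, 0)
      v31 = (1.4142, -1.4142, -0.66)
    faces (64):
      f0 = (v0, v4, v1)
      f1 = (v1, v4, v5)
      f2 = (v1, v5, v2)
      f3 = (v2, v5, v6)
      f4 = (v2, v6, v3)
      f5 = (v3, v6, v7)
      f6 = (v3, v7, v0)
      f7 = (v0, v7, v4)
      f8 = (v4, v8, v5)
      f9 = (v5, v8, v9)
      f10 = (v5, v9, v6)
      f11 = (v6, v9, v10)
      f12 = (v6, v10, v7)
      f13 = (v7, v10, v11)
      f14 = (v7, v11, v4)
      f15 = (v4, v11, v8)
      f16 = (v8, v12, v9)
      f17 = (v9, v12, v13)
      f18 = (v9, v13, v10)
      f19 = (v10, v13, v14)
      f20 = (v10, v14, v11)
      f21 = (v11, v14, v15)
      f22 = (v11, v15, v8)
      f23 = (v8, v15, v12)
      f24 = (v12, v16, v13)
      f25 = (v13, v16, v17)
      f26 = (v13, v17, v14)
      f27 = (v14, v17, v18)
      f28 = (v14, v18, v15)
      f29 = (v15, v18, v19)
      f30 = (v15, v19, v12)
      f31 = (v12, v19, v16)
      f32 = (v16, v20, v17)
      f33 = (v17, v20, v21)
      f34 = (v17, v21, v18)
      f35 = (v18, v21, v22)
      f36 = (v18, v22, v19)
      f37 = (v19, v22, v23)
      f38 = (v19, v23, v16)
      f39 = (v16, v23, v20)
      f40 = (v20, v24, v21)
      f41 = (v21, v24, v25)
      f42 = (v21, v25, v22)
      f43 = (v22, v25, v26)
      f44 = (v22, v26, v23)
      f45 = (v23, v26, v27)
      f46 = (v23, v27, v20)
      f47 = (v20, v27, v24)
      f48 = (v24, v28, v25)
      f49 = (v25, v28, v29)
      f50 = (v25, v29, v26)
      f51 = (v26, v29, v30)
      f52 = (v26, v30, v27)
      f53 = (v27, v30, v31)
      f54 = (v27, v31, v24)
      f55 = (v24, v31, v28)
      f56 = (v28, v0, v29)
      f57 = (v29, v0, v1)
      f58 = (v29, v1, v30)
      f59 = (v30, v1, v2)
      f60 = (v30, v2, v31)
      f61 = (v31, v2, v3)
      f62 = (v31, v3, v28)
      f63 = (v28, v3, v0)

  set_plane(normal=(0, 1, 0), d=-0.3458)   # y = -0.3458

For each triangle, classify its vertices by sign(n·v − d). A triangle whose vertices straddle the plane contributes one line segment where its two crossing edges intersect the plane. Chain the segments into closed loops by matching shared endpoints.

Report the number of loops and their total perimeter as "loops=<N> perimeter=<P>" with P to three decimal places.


loops=2 perimeter=7.467

Straddling triangles (16 of 64):
  (v16,v20,v17) [+-+] → (-2.51676, -0.3458, 0)–(-1.9781, -0.3458, 0.53866)  len=0.7618
  (v17,v20,v21) [+--] → (-1.9781, -0.3458, 0.53866)–(-1.85676, -0.3458, 0.66)  len=0.1716
  (v17,v21,v18) [+-+] → (-1.85676, -0.3458, 0.66)–(-1.35814, -0.3458, 0.161383)  len=0.7052
  (v18,v21,v22) [+--] → (-1.35814, -0.3458, 0.161383)–(-1.19675, -0.3458, 0)  len=0.2282
  (v18,v22,v19) [+-+] → (-1.19675, -0.3458, 0)–(-1.61588, -0.3458, -0.419126)  len=0.5927
  (v19,v22,v23) [+--] → (-1.61588, -0.3458, -0.419126)–(-1.85676, -0.3458, -0.66)  len=0.3407
  (v19,v23,v16) [+-+] → (-1.85676, -0.3458, -0.66)–(-2.35538, -0.3458, -0.161383)  len=0.7052
  (v16,v23,v20) [+--] → (-2.35538, -0.3458, -0.161383)–(-2.51676, -0.3458, 0)  len=0.2282
  (v28,v0,v29) [-+-] → (2.51676, -0.3458, 0)–(2.35538, -0.3458, 0.161383)  len=0.2282
  (v29,v0,v1) [-++] → (2.35538, -0.3458, 0.161383)–(1.85676, -0.3458, 0.66)  len=0.7052
  (v29,v1,v30) [-+-] → (1.85676, -0.3458, 0.66)–(1.61588, -0.3458, 0.419126)  len=0.3407
  (v30,v1,v2) [-++] → (1.61588, -0.3458, 0.419126)–(1.19675, -0.3458, 0)  len=0.5927
  (v30,v2,v31) [-+-] → (1.19675, -0.3458, 0)–(1.35814, -0.3458, -0.161383)  len=0.2282
  (v31,v2,v3) [-++] → (1.35814, -0.3458, -0.161383)–(1.85676, -0.3458, -0.66)  len=0.7052
  (v31,v3,v28) [-+-] → (1.85676, -0.3458, -0.66)–(1.9781, -0.3458, -0.53866)  len=0.1716
  (v28,v3,v0) [-++] → (1.9781, -0.3458, -0.53866)–(2.51676, -0.3458, 0)  len=0.7618

Chained into 2 loop(s):
  loop 1: 8 segments, perimeter = 3.7335
  loop 2: 8 segments, perimeter = 3.7335
Total perimeter = 7.467


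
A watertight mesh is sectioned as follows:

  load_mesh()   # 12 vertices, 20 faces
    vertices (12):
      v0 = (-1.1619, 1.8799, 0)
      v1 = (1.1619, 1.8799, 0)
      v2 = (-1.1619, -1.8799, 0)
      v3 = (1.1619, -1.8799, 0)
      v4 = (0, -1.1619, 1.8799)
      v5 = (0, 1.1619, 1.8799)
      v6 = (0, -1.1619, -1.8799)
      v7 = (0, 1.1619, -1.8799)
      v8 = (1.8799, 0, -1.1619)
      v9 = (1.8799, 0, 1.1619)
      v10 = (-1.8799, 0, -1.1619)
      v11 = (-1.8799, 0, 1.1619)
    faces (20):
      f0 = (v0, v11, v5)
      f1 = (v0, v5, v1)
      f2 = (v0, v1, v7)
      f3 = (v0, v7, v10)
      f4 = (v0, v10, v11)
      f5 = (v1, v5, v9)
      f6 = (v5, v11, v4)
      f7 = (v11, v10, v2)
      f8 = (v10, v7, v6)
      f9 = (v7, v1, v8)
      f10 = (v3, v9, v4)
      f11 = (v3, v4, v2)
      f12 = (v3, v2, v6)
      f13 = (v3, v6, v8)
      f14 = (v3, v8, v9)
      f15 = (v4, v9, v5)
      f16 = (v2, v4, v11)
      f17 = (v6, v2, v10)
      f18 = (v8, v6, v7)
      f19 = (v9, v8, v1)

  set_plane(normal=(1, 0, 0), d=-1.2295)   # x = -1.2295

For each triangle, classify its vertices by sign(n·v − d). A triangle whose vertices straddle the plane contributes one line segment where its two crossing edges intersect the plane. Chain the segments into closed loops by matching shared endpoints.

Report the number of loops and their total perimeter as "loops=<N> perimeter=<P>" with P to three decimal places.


loops=1 perimeter=9.405

Straddling triangles (8 of 20):
  (v0,v11,v5) [+-+] → (-1.2295, 1.70291, 0.109393)–(-1.2295, 0.401989, 1.41031)  len=1.8398
  (v0,v7,v10) [++-] → (-1.2295, 0.401989, -1.41031)–(-1.2295, 1.70291, -0.109393)  len=1.8398
  (v0,v10,v11) [+--] → (-1.2295, 1.70291, -0.109393)–(-1.2295, 1.70291, 0.109393)  len=0.2188
  (v5,v11,v4) [+-+] → (-1.2295, 0.401989, 1.41031)–(-1.2295, -0.401989, 1.41031)  len=0.8040
  (v11,v10,v2) [--+] → (-1.2295, -1.70291, -0.109393)–(-1.2295, -1.70291, 0.109393)  len=0.2188
  (v10,v7,v6) [-++] → (-1.2295, 0.401989, -1.41031)–(-1.2295, -0.401989, -1.41031)  len=0.8040
  (v2,v4,v11) [++-] → (-1.2295, -0.401989, 1.41031)–(-1.2295, -1.70291, 0.109393)  len=1.8398
  (v6,v2,v10) [++-] → (-1.2295, -1.70291, -0.109393)–(-1.2295, -0.401989, -1.41031)  len=1.8398

Chained into 1 loop(s):
  loop 1: 8 segments, perimeter = 9.4046
Total perimeter = 9.405


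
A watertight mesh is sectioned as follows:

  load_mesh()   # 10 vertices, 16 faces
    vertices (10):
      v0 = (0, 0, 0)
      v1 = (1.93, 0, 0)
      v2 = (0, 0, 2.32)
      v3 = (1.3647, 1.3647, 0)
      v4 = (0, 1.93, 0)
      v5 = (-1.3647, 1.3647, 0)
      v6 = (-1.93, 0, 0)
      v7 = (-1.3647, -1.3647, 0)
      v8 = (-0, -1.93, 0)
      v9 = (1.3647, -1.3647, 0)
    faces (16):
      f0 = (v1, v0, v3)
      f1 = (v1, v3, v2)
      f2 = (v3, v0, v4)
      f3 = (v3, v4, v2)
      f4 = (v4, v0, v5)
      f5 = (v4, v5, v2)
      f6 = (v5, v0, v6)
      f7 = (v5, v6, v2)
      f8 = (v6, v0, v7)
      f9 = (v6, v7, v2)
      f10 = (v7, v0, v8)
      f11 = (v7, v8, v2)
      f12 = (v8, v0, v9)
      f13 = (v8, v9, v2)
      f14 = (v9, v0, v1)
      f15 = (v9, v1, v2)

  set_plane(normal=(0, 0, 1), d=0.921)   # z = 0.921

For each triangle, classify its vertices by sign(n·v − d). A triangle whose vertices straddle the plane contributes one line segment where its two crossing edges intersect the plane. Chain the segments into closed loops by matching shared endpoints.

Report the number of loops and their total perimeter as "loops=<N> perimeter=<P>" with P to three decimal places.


loops=1 perimeter=7.126

Straddling triangles (8 of 16):
  (v1,v3,v2) [--+] → (0.822938, 0.822938, 0.921)–(1.16382, 0, 0.921)  len=0.8907
  (v3,v4,v2) [--+] → (0, 1.16382, 0.921)–(0.822938, 0.822938, 0.921)  len=0.8907
  (v4,v5,v2) [--+] → (-0.822938, 0.822938, 0.921)–(0, 1.16382, 0.921)  len=0.8907
  (v5,v6,v2) [--+] → (-1.16382, 0, 0.921)–(-0.822938, 0.822938, 0.921)  len=0.8907
  (v6,v7,v2) [--+] → (-0.822938, -0.822938, 0.921)–(-1.16382, 0, 0.921)  len=0.8907
  (v7,v8,v2) [--+] → (0, -1.16382, 0.921)–(-0.822938, -0.822938, 0.921)  len=0.8907
  (v8,v9,v2) [--+] → (0.822938, -0.822938, 0.921)–(0, -1.16382, 0.921)  len=0.8907
  (v9,v1,v2) [--+] → (1.16382, 0, 0.921)–(0.822938, -0.822938, 0.921)  len=0.8907

Chained into 1 loop(s):
  loop 1: 8 segments, perimeter = 7.1260
Total perimeter = 7.126


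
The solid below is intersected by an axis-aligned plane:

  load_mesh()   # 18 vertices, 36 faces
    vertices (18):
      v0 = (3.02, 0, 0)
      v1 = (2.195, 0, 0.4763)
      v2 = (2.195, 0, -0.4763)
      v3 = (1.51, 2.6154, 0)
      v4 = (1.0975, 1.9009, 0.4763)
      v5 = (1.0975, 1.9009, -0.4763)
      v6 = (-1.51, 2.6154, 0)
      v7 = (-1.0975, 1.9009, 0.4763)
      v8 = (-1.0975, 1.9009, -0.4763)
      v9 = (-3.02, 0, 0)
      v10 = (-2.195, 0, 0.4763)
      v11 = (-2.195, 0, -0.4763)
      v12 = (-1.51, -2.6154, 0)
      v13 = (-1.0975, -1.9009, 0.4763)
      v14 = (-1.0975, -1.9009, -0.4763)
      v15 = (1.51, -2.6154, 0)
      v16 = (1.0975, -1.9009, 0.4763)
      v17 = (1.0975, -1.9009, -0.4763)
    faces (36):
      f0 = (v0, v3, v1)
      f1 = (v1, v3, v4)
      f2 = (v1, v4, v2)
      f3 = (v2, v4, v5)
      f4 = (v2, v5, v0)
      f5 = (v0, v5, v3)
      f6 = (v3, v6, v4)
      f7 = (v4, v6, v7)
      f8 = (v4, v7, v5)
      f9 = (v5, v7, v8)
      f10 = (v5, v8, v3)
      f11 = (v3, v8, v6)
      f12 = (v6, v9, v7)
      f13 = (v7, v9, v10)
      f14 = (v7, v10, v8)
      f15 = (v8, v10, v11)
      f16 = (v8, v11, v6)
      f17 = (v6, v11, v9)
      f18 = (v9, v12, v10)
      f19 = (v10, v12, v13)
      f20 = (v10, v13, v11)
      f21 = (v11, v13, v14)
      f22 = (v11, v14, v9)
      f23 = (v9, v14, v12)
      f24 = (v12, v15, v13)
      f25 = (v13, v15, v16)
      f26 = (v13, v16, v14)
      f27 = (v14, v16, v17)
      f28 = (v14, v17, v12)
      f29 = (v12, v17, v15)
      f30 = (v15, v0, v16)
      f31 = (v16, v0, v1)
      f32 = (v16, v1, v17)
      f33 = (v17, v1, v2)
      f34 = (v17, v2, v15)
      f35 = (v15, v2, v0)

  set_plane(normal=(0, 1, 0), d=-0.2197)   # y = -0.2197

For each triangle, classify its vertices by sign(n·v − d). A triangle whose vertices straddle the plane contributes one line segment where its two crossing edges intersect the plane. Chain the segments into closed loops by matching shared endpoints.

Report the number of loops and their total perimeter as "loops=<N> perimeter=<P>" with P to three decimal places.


Straddling triangles (12 of 36):
  (v9,v12,v10) [+-+] → (-2.89316, -0.2197, 0)–(-2.13746, -0.2197, 0.43629)  len=0.8726
  (v10,v12,v13) [+--] → (-2.13746, -0.2197, 0.43629)–(-2.06815, -0.2197, 0.4763)  len=0.0800
  (v10,v13,v11) [+-+] → (-2.06815, -0.2197, 0.4763)–(-2.06815, -0.2197, -0.366202)  len=0.8425
  (v11,v13,v14) [+--] → (-2.06815, -0.2197, -0.366202)–(-2.06815, -0.2197, -0.4763)  len=0.1101
  (v11,v14,v9) [+-+] → (-2.06815, -0.2197, -0.4763)–(-2.7978, -0.2197, -0.0550492)  len=0.8425
  (v9,v14,v12) [+--] → (-2.7978, -0.2197, -0.0550492)–(-2.89316, -0.2197, 0)  len=0.1101
  (v15,v0,v16) [-+-] → (2.89316, -0.2197, 0)–(2.7978, -0.2197, 0.0550492)  len=0.1101
  (v16,v0,v1) [-++] → (2.7978, -0.2197, 0.0550492)–(2.06815, -0.2197, 0.4763)  len=0.8425
  (v16,v1,v17) [-+-] → (2.06815, -0.2197, 0.4763)–(2.06815, -0.2197, 0.366202)  len=0.1101
  (v17,v1,v2) [-++] → (2.06815, -0.2197, 0.366202)–(2.06815, -0.2197, -0.4763)  len=0.8425
  (v17,v2,v15) [-+-] → (2.06815, -0.2197, -0.4763)–(2.13746, -0.2197, -0.43629)  len=0.0800
  (v15,v2,v0) [-++] → (2.13746, -0.2197, -0.43629)–(2.89316, -0.2197, 0)  len=0.8726

Chained into 2 loop(s):
  loop 1: 6 segments, perimeter = 2.8578
  loop 2: 6 segments, perimeter = 2.8578
Total perimeter = 5.716

loops=2 perimeter=5.716


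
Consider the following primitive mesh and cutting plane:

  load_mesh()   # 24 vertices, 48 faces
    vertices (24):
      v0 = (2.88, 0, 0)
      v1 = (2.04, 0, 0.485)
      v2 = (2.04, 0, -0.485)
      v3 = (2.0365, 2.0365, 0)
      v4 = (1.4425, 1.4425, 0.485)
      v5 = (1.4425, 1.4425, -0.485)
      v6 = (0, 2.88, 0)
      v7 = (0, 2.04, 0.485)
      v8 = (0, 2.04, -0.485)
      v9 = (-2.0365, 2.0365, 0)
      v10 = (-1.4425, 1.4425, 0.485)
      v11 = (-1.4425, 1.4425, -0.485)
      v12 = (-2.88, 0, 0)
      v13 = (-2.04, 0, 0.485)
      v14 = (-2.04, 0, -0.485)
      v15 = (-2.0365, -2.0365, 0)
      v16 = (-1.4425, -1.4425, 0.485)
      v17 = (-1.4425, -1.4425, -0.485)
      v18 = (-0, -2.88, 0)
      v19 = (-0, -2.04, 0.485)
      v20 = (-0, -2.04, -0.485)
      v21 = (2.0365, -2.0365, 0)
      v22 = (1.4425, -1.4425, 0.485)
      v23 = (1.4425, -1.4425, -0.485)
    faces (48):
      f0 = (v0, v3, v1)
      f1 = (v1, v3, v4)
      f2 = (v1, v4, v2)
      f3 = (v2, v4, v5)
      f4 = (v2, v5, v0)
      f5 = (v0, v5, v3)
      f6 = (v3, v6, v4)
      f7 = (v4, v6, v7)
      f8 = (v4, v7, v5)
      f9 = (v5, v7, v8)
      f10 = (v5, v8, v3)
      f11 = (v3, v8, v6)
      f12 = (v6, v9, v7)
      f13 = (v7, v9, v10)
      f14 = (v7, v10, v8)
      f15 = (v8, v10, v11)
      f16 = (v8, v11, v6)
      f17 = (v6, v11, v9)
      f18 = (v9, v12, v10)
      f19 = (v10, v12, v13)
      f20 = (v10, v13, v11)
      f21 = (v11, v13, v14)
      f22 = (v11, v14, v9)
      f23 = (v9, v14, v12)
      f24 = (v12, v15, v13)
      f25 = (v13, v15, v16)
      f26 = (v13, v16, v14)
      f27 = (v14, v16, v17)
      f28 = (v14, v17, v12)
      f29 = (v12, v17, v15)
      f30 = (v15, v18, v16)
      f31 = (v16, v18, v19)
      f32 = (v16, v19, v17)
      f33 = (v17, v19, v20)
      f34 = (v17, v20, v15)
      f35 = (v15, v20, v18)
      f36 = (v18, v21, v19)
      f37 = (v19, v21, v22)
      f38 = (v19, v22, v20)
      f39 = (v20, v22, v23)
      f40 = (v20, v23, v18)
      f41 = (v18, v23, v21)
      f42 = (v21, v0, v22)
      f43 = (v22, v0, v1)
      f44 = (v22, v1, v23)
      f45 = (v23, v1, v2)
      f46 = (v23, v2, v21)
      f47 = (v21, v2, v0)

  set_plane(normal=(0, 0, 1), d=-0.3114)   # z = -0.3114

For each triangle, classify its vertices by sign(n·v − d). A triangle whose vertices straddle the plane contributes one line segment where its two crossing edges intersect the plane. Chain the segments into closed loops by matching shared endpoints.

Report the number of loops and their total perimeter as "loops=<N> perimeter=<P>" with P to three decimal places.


loops=2 perimeter=26.823

Straddling triangles (32 of 48):
  (v1,v4,v2) [++-] → (1.93307, 0.258163, -0.3114)–(2.04, 0, -0.3114)  len=0.2794
  (v2,v4,v5) [-+-] → (1.93307, 0.258163, -0.3114)–(1.4425, 1.4425, -0.3114)  len=1.2819
  (v2,v5,v0) [--+] → (1.95704, 0.926174, -0.3114)–(2.34067, 0, -0.3114)  len=1.0025
  (v0,v5,v3) [+-+] → (1.95704, 0.926174, -0.3114)–(1.65512, 1.65512, -0.3114)  len=0.7890
  (v4,v7,v5) [++-] → (1.18434, 1.54943, -0.3114)–(1.4425, 1.4425, -0.3114)  len=0.2794
  (v5,v7,v8) [-+-] → (1.18434, 1.54943, -0.3114)–(0, 2.04, -0.3114)  len=1.2819
  (v5,v8,v3) [--+] → (0.728941, 2.03875, -0.3114)–(1.65512, 1.65512, -0.3114)  len=1.0025
  (v3,v8,v6) [+-+] → (0.728941, 2.03875, -0.3114)–(0, 2.34067, -0.3114)  len=0.7890
  (v7,v10,v8) [++-] → (-0.258163, 1.93307, -0.3114)–(0, 2.04, -0.3114)  len=0.2794
  (v8,v10,v11) [-+-] → (-0.258163, 1.93307, -0.3114)–(-1.4425, 1.4425, -0.3114)  len=1.2819
  (v8,v11,v6) [--+] → (-0.926174, 1.95704, -0.3114)–(0, 2.34067, -0.3114)  len=1.0025
  (v6,v11,v9) [+-+] → (-0.926174, 1.95704, -0.3114)–(-1.65512, 1.65512, -0.3114)  len=0.7890
  (v10,v13,v11) [++-] → (-1.54943, 1.18434, -0.3114)–(-1.4425, 1.4425, -0.3114)  len=0.2794
  (v11,v13,v14) [-+-] → (-1.54943, 1.18434, -0.3114)–(-2.04, 0, -0.3114)  len=1.2819
  (v11,v14,v9) [--+] → (-2.03875, 0.728941, -0.3114)–(-1.65512, 1.65512, -0.3114)  len=1.0025
  (v9,v14,v12) [+-+] → (-2.03875, 0.728941, -0.3114)–(-2.34067, 0, -0.3114)  len=0.7890
  (v13,v16,v14) [++-] → (-1.93307, -0.258163, -0.3114)–(-2.04, 0, -0.3114)  len=0.2794
  (v14,v16,v17) [-+-] → (-1.93307, -0.258163, -0.3114)–(-1.4425, -1.4425, -0.3114)  len=1.2819
  (v14,v17,v12) [--+] → (-1.95704, -0.926174, -0.3114)–(-2.34067, 0, -0.3114)  len=1.0025
  (v12,v17,v15) [+-+] → (-1.95704, -0.926174, -0.3114)–(-1.65512, -1.65512, -0.3114)  len=0.7890
  (v16,v19,v17) [++-] → (-1.18434, -1.54943, -0.3114)–(-1.4425, -1.4425, -0.3114)  len=0.2794
  (v17,v19,v20) [-+-] → (-1.18434, -1.54943, -0.3114)–(0, -2.04, -0.3114)  len=1.2819
  (v17,v20,v15) [--+] → (-0.728941, -2.03875, -0.3114)–(-1.65512, -1.65512, -0.3114)  len=1.0025
  (v15,v20,v18) [+-+] → (-0.728941, -2.03875, -0.3114)–(0, -2.34067, -0.3114)  len=0.7890
  (v19,v22,v20) [++-] → (0.258163, -1.93307, -0.3114)–(0, -2.04, -0.3114)  len=0.2794
  (v20,v22,v23) [-+-] → (0.258163, -1.93307, -0.3114)–(1.4425, -1.4425, -0.3114)  len=1.2819
  (v20,v23,v18) [--+] → (0.926174, -1.95704, -0.3114)–(0, -2.34067, -0.3114)  len=1.0025
  (v18,v23,v21) [+-+] → (0.926174, -1.95704, -0.3114)–(1.65512, -1.65512, -0.3114)  len=0.7890
  (v22,v1,v23) [++-] → (1.54943, -1.18434, -0.3114)–(1.4425, -1.4425, -0.3114)  len=0.2794
  (v23,v1,v2) [-+-] → (1.54943, -1.18434, -0.3114)–(2.04, 0, -0.3114)  len=1.2819
  (v23,v2,v21) [--+] → (2.03875, -0.728941, -0.3114)–(1.65512, -1.65512, -0.3114)  len=1.0025
  (v21,v2,v0) [+-+] → (2.03875, -0.728941, -0.3114)–(2.34067, 0, -0.3114)  len=0.7890

Chained into 2 loop(s):
  loop 1: 16 segments, perimeter = 12.4908
  loop 2: 16 segments, perimeter = 14.3318
Total perimeter = 26.823


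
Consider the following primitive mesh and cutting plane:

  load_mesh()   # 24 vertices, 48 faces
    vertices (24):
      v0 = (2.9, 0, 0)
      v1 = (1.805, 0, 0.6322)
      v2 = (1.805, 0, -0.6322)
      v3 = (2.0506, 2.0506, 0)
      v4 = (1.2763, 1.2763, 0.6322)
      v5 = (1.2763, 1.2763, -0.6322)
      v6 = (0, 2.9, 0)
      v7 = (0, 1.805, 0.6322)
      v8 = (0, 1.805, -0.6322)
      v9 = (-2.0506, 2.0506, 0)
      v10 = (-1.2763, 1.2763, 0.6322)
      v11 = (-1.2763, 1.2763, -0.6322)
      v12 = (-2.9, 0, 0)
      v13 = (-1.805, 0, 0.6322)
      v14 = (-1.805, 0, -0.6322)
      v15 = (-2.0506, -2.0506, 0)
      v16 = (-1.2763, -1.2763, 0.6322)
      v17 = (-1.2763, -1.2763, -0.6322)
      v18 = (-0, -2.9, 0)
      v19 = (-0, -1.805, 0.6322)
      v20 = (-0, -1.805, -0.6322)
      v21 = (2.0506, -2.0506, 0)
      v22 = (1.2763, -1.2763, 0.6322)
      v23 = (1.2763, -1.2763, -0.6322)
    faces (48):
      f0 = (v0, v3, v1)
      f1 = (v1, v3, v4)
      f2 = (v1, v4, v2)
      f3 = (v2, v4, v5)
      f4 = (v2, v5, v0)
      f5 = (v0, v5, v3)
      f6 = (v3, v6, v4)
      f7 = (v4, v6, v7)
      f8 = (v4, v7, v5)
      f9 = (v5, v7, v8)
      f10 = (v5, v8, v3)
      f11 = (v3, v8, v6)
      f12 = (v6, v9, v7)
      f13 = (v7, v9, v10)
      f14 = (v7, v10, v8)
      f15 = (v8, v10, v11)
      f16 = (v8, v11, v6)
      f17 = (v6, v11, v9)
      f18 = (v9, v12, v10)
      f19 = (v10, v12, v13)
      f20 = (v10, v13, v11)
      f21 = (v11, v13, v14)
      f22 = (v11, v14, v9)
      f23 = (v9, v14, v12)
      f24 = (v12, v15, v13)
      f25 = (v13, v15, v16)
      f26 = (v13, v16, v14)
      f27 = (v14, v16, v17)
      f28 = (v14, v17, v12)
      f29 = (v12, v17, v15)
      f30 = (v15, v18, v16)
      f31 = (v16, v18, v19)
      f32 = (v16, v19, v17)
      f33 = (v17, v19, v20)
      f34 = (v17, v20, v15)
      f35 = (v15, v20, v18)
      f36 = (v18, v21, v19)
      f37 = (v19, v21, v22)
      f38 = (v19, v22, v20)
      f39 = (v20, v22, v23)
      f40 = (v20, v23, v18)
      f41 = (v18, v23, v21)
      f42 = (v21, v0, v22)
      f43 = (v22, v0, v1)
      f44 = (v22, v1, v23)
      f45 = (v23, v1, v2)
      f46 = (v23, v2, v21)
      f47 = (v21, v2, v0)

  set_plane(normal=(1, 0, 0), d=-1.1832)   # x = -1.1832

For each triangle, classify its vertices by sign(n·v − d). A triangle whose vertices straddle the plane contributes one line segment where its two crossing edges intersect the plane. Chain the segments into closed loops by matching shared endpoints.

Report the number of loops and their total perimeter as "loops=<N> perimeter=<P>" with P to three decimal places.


loops=2 perimeter=7.586

Straddling triangles (12 of 48):
  (v6,v9,v7) [+-+] → (-1.1832, 2.40989, 0)–(-1.1832, 1.94671, 0.267419)  len=0.5348
  (v7,v9,v10) [+--] → (-1.1832, 1.94671, 0.267419)–(-1.1832, 1.31487, 0.6322)  len=0.7296
  (v7,v10,v8) [+-+] → (-1.1832, 1.31487, 0.6322)–(-1.1832, 1.31487, 0.539968)  len=0.0922
  (v8,v10,v11) [+--] → (-1.1832, 1.31487, 0.539968)–(-1.1832, 1.31487, -0.6322)  len=1.1722
  (v8,v11,v6) [+-+] → (-1.1832, 1.31487, -0.6322)–(-1.1832, 1.39474, -0.586084)  len=0.0922
  (v6,v11,v9) [+--] → (-1.1832, 1.39474, -0.586084)–(-1.1832, 2.40989, 0)  len=1.1722
  (v15,v18,v16) [-+-] → (-1.1832, -2.40989, 0)–(-1.1832, -1.39474, 0.586084)  len=1.1722
  (v16,v18,v19) [-++] → (-1.1832, -1.39474, 0.586084)–(-1.1832, -1.31487, 0.6322)  len=0.0922
  (v16,v19,v17) [-+-] → (-1.1832, -1.31487, 0.6322)–(-1.1832, -1.31487, -0.539968)  len=1.1722
  (v17,v19,v20) [-++] → (-1.1832, -1.31487, -0.539968)–(-1.1832, -1.31487, -0.6322)  len=0.0922
  (v17,v20,v15) [-+-] → (-1.1832, -1.31487, -0.6322)–(-1.1832, -1.94671, -0.267419)  len=0.7296
  (v15,v20,v18) [-++] → (-1.1832, -1.94671, -0.267419)–(-1.1832, -2.40989, 0)  len=0.5348

Chained into 2 loop(s):
  loop 1: 6 segments, perimeter = 3.7932
  loop 2: 6 segments, perimeter = 3.7932
Total perimeter = 7.586


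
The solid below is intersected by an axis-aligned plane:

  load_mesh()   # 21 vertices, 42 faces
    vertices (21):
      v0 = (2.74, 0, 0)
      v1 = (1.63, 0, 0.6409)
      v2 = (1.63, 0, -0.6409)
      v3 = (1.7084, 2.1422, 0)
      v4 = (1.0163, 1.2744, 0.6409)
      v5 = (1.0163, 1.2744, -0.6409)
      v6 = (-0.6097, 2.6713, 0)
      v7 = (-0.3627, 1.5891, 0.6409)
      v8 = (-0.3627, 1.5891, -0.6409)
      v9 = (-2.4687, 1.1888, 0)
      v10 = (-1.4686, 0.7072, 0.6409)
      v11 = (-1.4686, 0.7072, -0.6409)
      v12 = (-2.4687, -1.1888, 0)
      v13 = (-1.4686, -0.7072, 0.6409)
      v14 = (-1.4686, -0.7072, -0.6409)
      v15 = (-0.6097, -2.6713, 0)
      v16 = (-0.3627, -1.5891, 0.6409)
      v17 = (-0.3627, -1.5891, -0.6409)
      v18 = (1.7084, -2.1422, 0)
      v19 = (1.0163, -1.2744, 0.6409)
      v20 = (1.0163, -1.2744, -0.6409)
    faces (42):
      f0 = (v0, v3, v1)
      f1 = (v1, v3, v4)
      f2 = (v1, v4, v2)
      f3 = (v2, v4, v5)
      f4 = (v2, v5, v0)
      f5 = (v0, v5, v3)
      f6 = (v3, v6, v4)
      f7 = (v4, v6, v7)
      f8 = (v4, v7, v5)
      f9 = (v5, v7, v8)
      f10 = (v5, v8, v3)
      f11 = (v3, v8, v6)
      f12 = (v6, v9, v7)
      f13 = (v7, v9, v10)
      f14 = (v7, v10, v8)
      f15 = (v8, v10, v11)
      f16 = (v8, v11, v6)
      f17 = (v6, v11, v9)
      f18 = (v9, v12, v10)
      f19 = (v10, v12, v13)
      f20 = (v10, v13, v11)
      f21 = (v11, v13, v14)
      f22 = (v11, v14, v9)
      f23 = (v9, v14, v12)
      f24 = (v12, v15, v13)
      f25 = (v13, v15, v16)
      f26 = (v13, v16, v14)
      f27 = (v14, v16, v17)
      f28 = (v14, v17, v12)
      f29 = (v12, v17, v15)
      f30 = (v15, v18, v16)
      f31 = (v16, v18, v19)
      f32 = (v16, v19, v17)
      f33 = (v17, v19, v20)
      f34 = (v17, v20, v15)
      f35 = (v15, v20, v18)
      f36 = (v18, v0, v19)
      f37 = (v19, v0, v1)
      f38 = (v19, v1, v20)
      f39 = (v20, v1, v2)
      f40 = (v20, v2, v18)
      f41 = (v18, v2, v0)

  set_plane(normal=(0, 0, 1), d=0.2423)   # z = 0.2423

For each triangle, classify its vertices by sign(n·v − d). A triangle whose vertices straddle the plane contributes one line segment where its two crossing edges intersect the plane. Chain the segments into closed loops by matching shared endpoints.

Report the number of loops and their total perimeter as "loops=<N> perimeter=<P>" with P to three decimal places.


Straddling triangles (28 of 42):
  (v0,v3,v1) [--+] → (1.67876, 1.33232, 0.2423)–(2.32035, 0, 0.2423)  len=1.4788
  (v1,v3,v4) [+-+] → (1.67876, 1.33232, 0.2423)–(1.44674, 1.81412, 0.2423)  len=0.5348
  (v1,v4,v2) [++-] → (1.20714, 0.878101, 0.2423)–(1.63, 0, 0.2423)  len=0.9746
  (v2,v4,v5) [-+-] → (1.20714, 0.878101, 0.2423)–(1.0163, 1.2744, 0.2423)  len=0.4399
  (v3,v6,v4) [--+] → (0.00502897, 2.14319, 0.2423)–(1.44674, 1.81412, 0.2423)  len=1.4788
  (v4,v6,v7) [+-+] → (0.00502897, 2.14319, 0.2423)–(-0.516319, 2.26216, 0.2423)  len=0.5348
  (v4,v7,v5) [++-] → (0.0661262, 1.49124, 0.2423)–(1.0163, 1.2744, 0.2423)  len=0.9746
  (v5,v7,v8) [-+-] → (0.0661262, 1.49124, 0.2423)–(-0.3627, 1.5891, 0.2423)  len=0.4399
  (v6,v9,v7) [--+] → (-1.6725, 1.34014, 0.2423)–(-0.516319, 2.26216, 0.2423)  len=1.4788
  (v7,v9,v10) [+-+] → (-1.6725, 1.34014, 0.2423)–(-2.0906, 1.00673, 0.2423)  len=0.5348
  (v7,v10,v8) [++-] → (-1.1247, 0.981444, 0.2423)–(-0.3627, 1.5891, 0.2423)  len=0.9746
  (v8,v10,v11) [-+-] → (-1.1247, 0.981444, 0.2423)–(-1.4686, 0.7072, 0.2423)  len=0.4399
  (v9,v12,v10) [--+] → (-2.0906, -0.471994, 0.2423)–(-2.0906, 1.00673, 0.2423)  len=1.4787
  (v10,v12,v13) [+-+] → (-2.0906, -0.471994, 0.2423)–(-2.0906, -1.00673, 0.2423)  len=0.5347
  (v10,v13,v11) [++-] → (-1.4686, -0.267366, 0.2423)–(-1.4686, 0.7072, 0.2423)  len=0.9746
  (v11,v13,v14) [-+-] → (-1.4686, -0.267366, 0.2423)–(-1.4686, -0.7072, 0.2423)  len=0.4398
  (v12,v15,v13) [--+] → (-0.934418, -1.92875, 0.2423)–(-2.0906, -1.00673, 0.2423)  len=1.4788
  (v13,v15,v16) [+-+] → (-0.934418, -1.92875, 0.2423)–(-0.516319, -2.26216, 0.2423)  len=0.5348
  (v13,v16,v14) [++-] → (-0.706601, -1.31486, 0.2423)–(-1.4686, -0.7072, 0.2423)  len=0.9746
  (v14,v16,v17) [-+-] → (-0.706601, -1.31486, 0.2423)–(-0.3627, -1.5891, 0.2423)  len=0.4399
  (v15,v18,v16) [--+] → (0.925396, -1.93309, 0.2423)–(-0.516319, -2.26216, 0.2423)  len=1.4788
  (v16,v18,v19) [+-+] → (0.925396, -1.93309, 0.2423)–(1.44674, -1.81412, 0.2423)  len=0.5348
  (v16,v19,v17) [++-] → (0.587474, -1.37226, 0.2423)–(-0.3627, -1.5891, 0.2423)  len=0.9746
  (v17,v19,v20) [-+-] → (0.587474, -1.37226, 0.2423)–(1.0163, -1.2744, 0.2423)  len=0.4399
  (v18,v0,v19) [--+] → (2.08833, -0.481802, 0.2423)–(1.44674, -1.81412, 0.2423)  len=1.4788
  (v19,v0,v1) [+-+] → (2.08833, -0.481802, 0.2423)–(2.32035, 0, 0.2423)  len=0.5348
  (v19,v1,v20) [++-] → (1.43916, -0.396299, 0.2423)–(1.0163, -1.2744, 0.2423)  len=0.9746
  (v20,v1,v2) [-+-] → (1.43916, -0.396299, 0.2423)–(1.63, 0, 0.2423)  len=0.4399

Chained into 2 loop(s):
  loop 1: 14 segments, perimeter = 14.0947
  loop 2: 14 segments, perimeter = 9.9012
Total perimeter = 23.996

loops=2 perimeter=23.996


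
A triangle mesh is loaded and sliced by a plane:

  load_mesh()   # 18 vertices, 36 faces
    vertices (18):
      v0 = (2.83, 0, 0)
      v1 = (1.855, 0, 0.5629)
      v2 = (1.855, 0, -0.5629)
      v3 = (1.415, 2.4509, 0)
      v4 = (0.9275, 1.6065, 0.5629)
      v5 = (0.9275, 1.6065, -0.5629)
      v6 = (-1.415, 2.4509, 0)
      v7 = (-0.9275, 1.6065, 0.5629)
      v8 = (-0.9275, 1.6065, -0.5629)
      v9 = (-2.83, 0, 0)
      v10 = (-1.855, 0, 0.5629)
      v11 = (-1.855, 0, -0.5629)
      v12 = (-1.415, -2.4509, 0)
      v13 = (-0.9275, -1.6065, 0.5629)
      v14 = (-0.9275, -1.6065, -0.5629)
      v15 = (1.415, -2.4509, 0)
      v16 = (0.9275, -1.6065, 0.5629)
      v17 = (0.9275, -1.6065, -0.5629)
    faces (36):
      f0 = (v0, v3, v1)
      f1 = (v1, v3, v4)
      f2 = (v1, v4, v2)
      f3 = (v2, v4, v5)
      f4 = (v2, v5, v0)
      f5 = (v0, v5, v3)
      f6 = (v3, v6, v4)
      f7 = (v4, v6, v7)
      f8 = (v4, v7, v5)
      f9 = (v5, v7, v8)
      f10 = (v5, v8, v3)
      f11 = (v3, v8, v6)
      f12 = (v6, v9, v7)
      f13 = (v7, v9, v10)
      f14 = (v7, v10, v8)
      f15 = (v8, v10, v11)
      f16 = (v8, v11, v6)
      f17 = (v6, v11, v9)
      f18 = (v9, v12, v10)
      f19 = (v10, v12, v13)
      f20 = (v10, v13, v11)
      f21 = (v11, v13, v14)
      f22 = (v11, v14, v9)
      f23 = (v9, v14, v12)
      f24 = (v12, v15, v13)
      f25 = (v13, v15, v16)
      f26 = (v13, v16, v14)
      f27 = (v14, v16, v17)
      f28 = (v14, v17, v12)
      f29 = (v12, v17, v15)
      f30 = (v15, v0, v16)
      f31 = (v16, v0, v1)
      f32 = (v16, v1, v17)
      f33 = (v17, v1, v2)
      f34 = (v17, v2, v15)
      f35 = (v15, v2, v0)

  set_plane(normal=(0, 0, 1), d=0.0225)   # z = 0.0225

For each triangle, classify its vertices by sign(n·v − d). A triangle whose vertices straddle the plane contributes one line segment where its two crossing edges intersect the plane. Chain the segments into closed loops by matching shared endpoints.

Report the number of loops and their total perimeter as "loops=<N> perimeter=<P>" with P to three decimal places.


loops=2 perimeter=27.876

Straddling triangles (24 of 36):
  (v0,v3,v1) [--+] → (1.43259, 2.35293, 0.0225)–(2.79103, 0, 0.0225)  len=2.7169
  (v1,v3,v4) [+-+] → (1.43259, 2.35293, 0.0225)–(1.39551, 2.41715, 0.0225)  len=0.0741
  (v1,v4,v2) [++-] → (1.37271, 0.835357, 0.0225)–(1.855, 0, 0.0225)  len=0.9646
  (v2,v4,v5) [-+-] → (1.37271, 0.835357, 0.0225)–(0.9275, 1.6065, 0.0225)  len=0.8904
  (v3,v6,v4) [--+] → (-1.32137, 2.41715, 0.0225)–(1.39551, 2.41715, 0.0225)  len=2.7169
  (v4,v6,v7) [+-+] → (-1.32137, 2.41715, 0.0225)–(-1.39551, 2.41715, 0.0225)  len=0.0741
  (v4,v7,v5) [++-] → (-0.0370736, 1.6065, 0.0225)–(0.9275, 1.6065, 0.0225)  len=0.9646
  (v5,v7,v8) [-+-] → (-0.0370736, 1.6065, 0.0225)–(-0.9275, 1.6065, 0.0225)  len=0.8904
  (v6,v9,v7) [--+] → (-2.75395, 0.0642143, 0.0225)–(-1.39551, 2.41715, 0.0225)  len=2.7169
  (v7,v9,v10) [+-+] → (-2.75395, 0.0642143, 0.0225)–(-2.79103, 0, 0.0225)  len=0.0741
  (v7,v10,v8) [++-] → (-1.40979, 0.771143, 0.0225)–(-0.9275, 1.6065, 0.0225)  len=0.9646
  (v8,v10,v11) [-+-] → (-1.40979, 0.771143, 0.0225)–(-1.855, 0, 0.0225)  len=0.8904
  (v9,v12,v10) [--+] → (-1.43259, -2.35293, 0.0225)–(-2.79103, 0, 0.0225)  len=2.7169
  (v10,v12,v13) [+-+] → (-1.43259, -2.35293, 0.0225)–(-1.39551, -2.41715, 0.0225)  len=0.0741
  (v10,v13,v11) [++-] → (-1.37271, -0.835357, 0.0225)–(-1.855, 0, 0.0225)  len=0.9646
  (v11,v13,v14) [-+-] → (-1.37271, -0.835357, 0.0225)–(-0.9275, -1.6065, 0.0225)  len=0.8904
  (v12,v15,v13) [--+] → (1.32137, -2.41715, 0.0225)–(-1.39551, -2.41715, 0.0225)  len=2.7169
  (v13,v15,v16) [+-+] → (1.32137, -2.41715, 0.0225)–(1.39551, -2.41715, 0.0225)  len=0.0741
  (v13,v16,v14) [++-] → (0.0370736, -1.6065, 0.0225)–(-0.9275, -1.6065, 0.0225)  len=0.9646
  (v14,v16,v17) [-+-] → (0.0370736, -1.6065, 0.0225)–(0.9275, -1.6065, 0.0225)  len=0.8904
  (v15,v0,v16) [--+] → (2.75395, -0.0642143, 0.0225)–(1.39551, -2.41715, 0.0225)  len=2.7169
  (v16,v0,v1) [+-+] → (2.75395, -0.0642143, 0.0225)–(2.79103, 0, 0.0225)  len=0.0741
  (v16,v1,v17) [++-] → (1.40979, -0.771143, 0.0225)–(0.9275, -1.6065, 0.0225)  len=0.9646
  (v17,v1,v2) [-+-] → (1.40979, -0.771143, 0.0225)–(1.855, 0, 0.0225)  len=0.8904

Chained into 2 loop(s):
  loop 1: 12 segments, perimeter = 16.7463
  loop 2: 12 segments, perimeter = 11.1301
Total perimeter = 27.876
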